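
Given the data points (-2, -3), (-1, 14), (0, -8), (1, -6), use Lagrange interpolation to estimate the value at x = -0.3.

Lagrange interpolation formula:
P(x) = Σ yᵢ × Lᵢ(x)
where Lᵢ(x) = Π_{j≠i} (x - xⱼ)/(xᵢ - xⱼ)

L_0(-0.3) = (-0.3 - (-1))/(-2 - (-1)) × (-0.3 - 0)/(-2 - 0) × (-0.3 - 1)/(-2 - 1) = -0.045500
L_1(-0.3) = (-0.3 - (-2))/(-1 - (-2)) × (-0.3 - 0)/(-1 - 0) × (-0.3 - 1)/(-1 - 1) = 0.331500
L_2(-0.3) = (-0.3 - (-2))/(0 - (-2)) × (-0.3 - (-1))/(0 - (-1)) × (-0.3 - 1)/(0 - 1) = 0.773500
L_3(-0.3) = (-0.3 - (-2))/(1 - (-2)) × (-0.3 - (-1))/(1 - (-1)) × (-0.3 - 0)/(1 - 0) = -0.059500

P(-0.3) = (-3)×L_0(-0.3) + 14×L_1(-0.3) + (-8)×L_2(-0.3) + (-6)×L_3(-0.3)
P(-0.3) = -1.053500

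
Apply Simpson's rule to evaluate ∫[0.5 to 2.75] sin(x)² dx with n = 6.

f(x) = sin(x)²
a = 0.5, b = 2.75, n = 6
h = (b - a)/n = 0.375000

Simpson's rule: (h/3)[f(x₀) + 4f(x₁) + 2f(x₂) + ... + f(xₙ)]

x_0 = 0.5000, f(x_0) = 0.229849, coefficient = 1
x_1 = 0.8750, f(x_1) = 0.589123, coefficient = 4
x_2 = 1.2500, f(x_2) = 0.900572, coefficient = 2
x_3 = 1.6250, f(x_3) = 0.997065, coefficient = 4
x_4 = 2.0000, f(x_4) = 0.826822, coefficient = 2
x_5 = 2.3750, f(x_5) = 0.481199, coefficient = 4
x_6 = 2.7500, f(x_6) = 0.145665, coefficient = 1

I ≈ (0.375000/3) × 12.099848 = 1.512481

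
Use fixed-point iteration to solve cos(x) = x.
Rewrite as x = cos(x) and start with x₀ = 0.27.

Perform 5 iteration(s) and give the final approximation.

Equation: cos(x) = x
Fixed-point form: x = cos(x)
x₀ = 0.27

x_1 = g(0.270000) = 0.963771
x_2 = g(0.963771) = 0.570427
x_3 = g(0.570427) = 0.841671
x_4 = g(0.841671) = 0.666218
x_5 = g(0.666218) = 0.786165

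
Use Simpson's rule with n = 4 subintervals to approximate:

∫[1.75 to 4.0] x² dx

f(x) = x²
a = 1.75, b = 4.0, n = 4
h = (b - a)/n = 0.562500

Simpson's rule: (h/3)[f(x₀) + 4f(x₁) + 2f(x₂) + ... + f(xₙ)]

x_0 = 1.7500, f(x_0) = 3.062500, coefficient = 1
x_1 = 2.3125, f(x_1) = 5.347656, coefficient = 4
x_2 = 2.8750, f(x_2) = 8.265625, coefficient = 2
x_3 = 3.4375, f(x_3) = 11.816406, coefficient = 4
x_4 = 4.0000, f(x_4) = 16.000000, coefficient = 1

I ≈ (0.562500/3) × 104.250000 = 19.546875
Exact value: 19.546875
Error: 0.000000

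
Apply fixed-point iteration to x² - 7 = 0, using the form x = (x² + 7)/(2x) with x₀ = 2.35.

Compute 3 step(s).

Equation: x² - 7 = 0
Fixed-point form: x = (x² + 7)/(2x)
x₀ = 2.35

x_1 = g(2.350000) = 2.664362
x_2 = g(2.664362) = 2.645816
x_3 = g(2.645816) = 2.645751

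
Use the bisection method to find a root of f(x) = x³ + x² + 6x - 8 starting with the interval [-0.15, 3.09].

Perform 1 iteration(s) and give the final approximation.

f(x) = x³ + x² + 6x - 8
Initial interval: [-0.15, 3.09]

Iteration 1:
  c_1 = (-0.150000 + 3.090000)/2 = 1.470000
  f(c_1) = f(1.470000) = 6.157423
  f(a) × f(c) < 0, new interval: [-0.150000, 1.470000]

After 1 iteration(s), the approximation is c_1 = 1.470000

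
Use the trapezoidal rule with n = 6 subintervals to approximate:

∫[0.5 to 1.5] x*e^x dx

f(x) = x*e^x
a = 0.5, b = 1.5, n = 6
h = (b - a)/n = 0.166667

Trapezoidal rule: (h/2)[f(x₀) + 2f(x₁) + 2f(x₂) + ... + f(xₙ)]

x_0 = 0.5000, f(x_0) = 0.824361, coefficient = 1
x_1 = 0.6667, f(x_1) = 1.298489, coefficient = 2
x_2 = 0.8333, f(x_2) = 1.917480, coefficient = 2
x_3 = 1.0000, f(x_3) = 2.718282, coefficient = 2
x_4 = 1.1667, f(x_4) = 3.746482, coefficient = 2
x_5 = 1.3333, f(x_5) = 5.058224, coefficient = 2
x_6 = 1.5000, f(x_6) = 6.722534, coefficient = 1

I ≈ (0.166667/2) × 37.024809 = 3.085401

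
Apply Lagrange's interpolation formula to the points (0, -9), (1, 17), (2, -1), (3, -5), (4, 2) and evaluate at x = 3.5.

Lagrange interpolation formula:
P(x) = Σ yᵢ × Lᵢ(x)
where Lᵢ(x) = Π_{j≠i} (x - xⱼ)/(xᵢ - xⱼ)

L_0(3.5) = (3.5 - 1)/(0 - 1) × (3.5 - 2)/(0 - 2) × (3.5 - 3)/(0 - 3) × (3.5 - 4)/(0 - 4) = -0.039062
L_1(3.5) = (3.5 - 0)/(1 - 0) × (3.5 - 2)/(1 - 2) × (3.5 - 3)/(1 - 3) × (3.5 - 4)/(1 - 4) = 0.218750
L_2(3.5) = (3.5 - 0)/(2 - 0) × (3.5 - 1)/(2 - 1) × (3.5 - 3)/(2 - 3) × (3.5 - 4)/(2 - 4) = -0.546875
L_3(3.5) = (3.5 - 0)/(3 - 0) × (3.5 - 1)/(3 - 1) × (3.5 - 2)/(3 - 2) × (3.5 - 4)/(3 - 4) = 1.093750
L_4(3.5) = (3.5 - 0)/(4 - 0) × (3.5 - 1)/(4 - 1) × (3.5 - 2)/(4 - 2) × (3.5 - 3)/(4 - 3) = 0.273438

P(3.5) = (-9)×L_0(3.5) + 17×L_1(3.5) + (-1)×L_2(3.5) + (-5)×L_3(3.5) + 2×L_4(3.5)
P(3.5) = -0.304688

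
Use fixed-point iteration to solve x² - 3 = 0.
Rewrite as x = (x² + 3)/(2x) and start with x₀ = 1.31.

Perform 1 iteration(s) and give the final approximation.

Equation: x² - 3 = 0
Fixed-point form: x = (x² + 3)/(2x)
x₀ = 1.31

x_1 = g(1.310000) = 1.800038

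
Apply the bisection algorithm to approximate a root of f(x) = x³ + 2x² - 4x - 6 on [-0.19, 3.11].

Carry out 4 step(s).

f(x) = x³ + 2x² - 4x - 6
Initial interval: [-0.19, 3.11]

Iteration 1:
  c_1 = (-0.190000 + 3.110000)/2 = 1.460000
  f(c_1) = f(1.460000) = -4.464664
  f(a) × f(c) ≥ 0, new interval: [1.460000, 3.110000]
Iteration 2:
  c_2 = (1.460000 + 3.110000)/2 = 2.285000
  f(c_2) = f(2.285000) = 7.232949
  f(a) × f(c) < 0, new interval: [1.460000, 2.285000]
Iteration 3:
  c_3 = (1.460000 + 2.285000)/2 = 1.872500
  f(c_3) = f(1.872500) = 0.087977
  f(a) × f(c) < 0, new interval: [1.460000, 1.872500]
Iteration 4:
  c_4 = (1.460000 + 1.872500)/2 = 1.666250
  f(c_4) = f(1.666250) = -2.486064
  f(a) × f(c) ≥ 0, new interval: [1.666250, 1.872500]

After 4 iteration(s), the approximation is c_4 = 1.666250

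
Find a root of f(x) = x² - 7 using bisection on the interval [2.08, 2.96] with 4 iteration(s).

f(x) = x² - 7
Initial interval: [2.08, 2.96]

Iteration 1:
  c_1 = (2.080000 + 2.960000)/2 = 2.520000
  f(c_1) = f(2.520000) = -0.649600
  f(a) × f(c) ≥ 0, new interval: [2.520000, 2.960000]
Iteration 2:
  c_2 = (2.520000 + 2.960000)/2 = 2.740000
  f(c_2) = f(2.740000) = 0.507600
  f(a) × f(c) < 0, new interval: [2.520000, 2.740000]
Iteration 3:
  c_3 = (2.520000 + 2.740000)/2 = 2.630000
  f(c_3) = f(2.630000) = -0.083100
  f(a) × f(c) ≥ 0, new interval: [2.630000, 2.740000]
Iteration 4:
  c_4 = (2.630000 + 2.740000)/2 = 2.685000
  f(c_4) = f(2.685000) = 0.209225
  f(a) × f(c) < 0, new interval: [2.630000, 2.685000]

After 4 iteration(s), the approximation is c_4 = 2.685000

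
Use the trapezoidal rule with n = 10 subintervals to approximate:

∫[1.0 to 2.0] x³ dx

f(x) = x³
a = 1.0, b = 2.0, n = 10
h = (b - a)/n = 0.100000

Trapezoidal rule: (h/2)[f(x₀) + 2f(x₁) + 2f(x₂) + ... + f(xₙ)]

x_0 = 1.0000, f(x_0) = 1.000000, coefficient = 1
x_1 = 1.1000, f(x_1) = 1.331000, coefficient = 2
x_2 = 1.2000, f(x_2) = 1.728000, coefficient = 2
x_3 = 1.3000, f(x_3) = 2.197000, coefficient = 2
x_4 = 1.4000, f(x_4) = 2.744000, coefficient = 2
x_5 = 1.5000, f(x_5) = 3.375000, coefficient = 2
x_6 = 1.6000, f(x_6) = 4.096000, coefficient = 2
x_7 = 1.7000, f(x_7) = 4.913000, coefficient = 2
x_8 = 1.8000, f(x_8) = 5.832000, coefficient = 2
x_9 = 1.9000, f(x_9) = 6.859000, coefficient = 2
x_10 = 2.0000, f(x_10) = 8.000000, coefficient = 1

I ≈ (0.100000/2) × 75.150000 = 3.757500
Exact value: 3.750000
Error: 0.007500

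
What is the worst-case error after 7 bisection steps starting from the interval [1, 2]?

Bisection error bound: |error| ≤ (b-a)/2^n
|error| ≤ (2 - 1)/2^7 = 1/2^7
|error| ≤ 0.0078125000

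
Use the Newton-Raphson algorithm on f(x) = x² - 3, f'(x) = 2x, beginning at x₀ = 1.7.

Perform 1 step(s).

f(x) = x² - 3
f'(x) = 2x
x₀ = 1.7

Newton-Raphson formula: x_{n+1} = x_n - f(x_n)/f'(x_n)

Iteration 1:
  f(1.700000) = -0.110000
  f'(1.700000) = 3.400000
  x_1 = 1.700000 - (-0.110000)/3.400000 = 1.732353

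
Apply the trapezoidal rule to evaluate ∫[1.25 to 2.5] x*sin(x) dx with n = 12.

f(x) = x*sin(x)
a = 1.25, b = 2.5, n = 12
h = (b - a)/n = 0.104167

Trapezoidal rule: (h/2)[f(x₀) + 2f(x₁) + 2f(x₂) + ... + f(xₙ)]

x_0 = 1.2500, f(x_0) = 1.186231, coefficient = 1
x_1 = 1.3542, f(x_1) = 1.322516, coefficient = 2
x_2 = 1.4583, f(x_2) = 1.449121, coefficient = 2
x_3 = 1.5625, f(x_3) = 1.562446, coefficient = 2
x_4 = 1.6667, f(x_4) = 1.659013, coefficient = 2
x_5 = 1.7708, f(x_5) = 1.735522, coefficient = 2
x_6 = 1.8750, f(x_6) = 1.788911, coefficient = 2
x_7 = 1.9792, f(x_7) = 1.816418, coefficient = 2
x_8 = 2.0833, f(x_8) = 1.815632, coefficient = 2
x_9 = 2.1875, f(x_9) = 1.784539, coefficient = 2
x_10 = 2.2917, f(x_10) = 1.721572, coefficient = 2
x_11 = 2.3958, f(x_11) = 1.625644, coefficient = 2
x_12 = 2.5000, f(x_12) = 1.496180, coefficient = 1

I ≈ (0.104167/2) × 39.245080 = 2.044015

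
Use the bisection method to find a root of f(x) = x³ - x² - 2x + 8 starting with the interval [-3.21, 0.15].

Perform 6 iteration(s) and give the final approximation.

f(x) = x³ - x² - 2x + 8
Initial interval: [-3.21, 0.15]

Iteration 1:
  c_1 = (-3.210000 + 0.150000)/2 = -1.530000
  f(c_1) = f(-1.530000) = 5.137523
  f(a) × f(c) < 0, new interval: [-3.210000, -1.530000]
Iteration 2:
  c_2 = (-3.210000 + (-1.530000))/2 = -2.370000
  f(c_2) = f(-2.370000) = -6.188953
  f(a) × f(c) ≥ 0, new interval: [-2.370000, -1.530000]
Iteration 3:
  c_3 = (-2.370000 + (-1.530000))/2 = -1.950000
  f(c_3) = f(-1.950000) = 0.682625
  f(a) × f(c) < 0, new interval: [-2.370000, -1.950000]
Iteration 4:
  c_4 = (-2.370000 + (-1.950000))/2 = -2.160000
  f(c_4) = f(-2.160000) = -2.423296
  f(a) × f(c) ≥ 0, new interval: [-2.160000, -1.950000]
Iteration 5:
  c_5 = (-2.160000 + (-1.950000))/2 = -2.055000
  f(c_5) = f(-2.055000) = -0.791341
  f(a) × f(c) ≥ 0, new interval: [-2.055000, -1.950000]
Iteration 6:
  c_6 = (-2.055000 + (-1.950000))/2 = -2.002500
  f(c_6) = f(-2.002500) = -0.035044
  f(a) × f(c) ≥ 0, new interval: [-2.002500, -1.950000]

After 6 iteration(s), the approximation is c_6 = -2.002500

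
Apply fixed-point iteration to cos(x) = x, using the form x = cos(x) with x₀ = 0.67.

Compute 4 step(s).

Equation: cos(x) = x
Fixed-point form: x = cos(x)
x₀ = 0.67

x_1 = g(0.670000) = 0.783822
x_2 = g(0.783822) = 0.708221
x_3 = g(0.708221) = 0.759521
x_4 = g(0.759521) = 0.725166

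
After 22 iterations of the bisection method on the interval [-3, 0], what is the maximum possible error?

Bisection error bound: |error| ≤ (b-a)/2^n
|error| ≤ (0 - (-3))/2^22 = 3/2^22
|error| ≤ 0.0000007153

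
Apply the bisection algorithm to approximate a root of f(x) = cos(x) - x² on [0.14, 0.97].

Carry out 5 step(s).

f(x) = cos(x) - x²
Initial interval: [0.14, 0.97]

Iteration 1:
  c_1 = (0.140000 + 0.970000)/2 = 0.555000
  f(c_1) = f(0.555000) = 0.541875
  f(a) × f(c) ≥ 0, new interval: [0.555000, 0.970000]
Iteration 2:
  c_2 = (0.555000 + 0.970000)/2 = 0.762500
  f(c_2) = f(0.762500) = 0.141705
  f(a) × f(c) ≥ 0, new interval: [0.762500, 0.970000]
Iteration 3:
  c_3 = (0.762500 + 0.970000)/2 = 0.866250
  f(c_3) = f(0.866250) = -0.102701
  f(a) × f(c) < 0, new interval: [0.762500, 0.866250]
Iteration 4:
  c_4 = (0.762500 + 0.866250)/2 = 0.814375
  f(c_4) = f(0.814375) = 0.023116
  f(a) × f(c) ≥ 0, new interval: [0.814375, 0.866250]
Iteration 5:
  c_5 = (0.814375 + 0.866250)/2 = 0.840313
  f(c_5) = f(0.840313) = -0.038895
  f(a) × f(c) < 0, new interval: [0.814375, 0.840313]

After 5 iteration(s), the approximation is c_5 = 0.840313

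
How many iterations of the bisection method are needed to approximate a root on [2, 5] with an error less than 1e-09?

We need (b-a)/2^n ≤ 1e-09
(5 - 2)/2^n ≤ 1e-09
3/2^n ≤ 1e-09
2^n ≥ 3000000000
n ≥ log₂(3000000000) = 31.48
n ≥ 32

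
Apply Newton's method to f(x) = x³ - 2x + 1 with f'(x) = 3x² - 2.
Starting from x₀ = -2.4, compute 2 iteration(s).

f(x) = x³ - 2x + 1
f'(x) = 3x² - 2
x₀ = -2.4

Newton-Raphson formula: x_{n+1} = x_n - f(x_n)/f'(x_n)

Iteration 1:
  f(-2.400000) = -8.024000
  f'(-2.400000) = 15.280000
  x_1 = -2.400000 - (-8.024000)/15.280000 = -1.874869
Iteration 2:
  f(-1.874869) = -1.840678
  f'(-1.874869) = 8.545403
  x_2 = -1.874869 - (-1.840678)/8.545403 = -1.659469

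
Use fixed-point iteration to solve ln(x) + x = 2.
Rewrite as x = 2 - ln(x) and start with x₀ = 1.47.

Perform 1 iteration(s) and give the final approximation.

Equation: ln(x) + x = 2
Fixed-point form: x = 2 - ln(x)
x₀ = 1.47

x_1 = g(1.470000) = 1.614738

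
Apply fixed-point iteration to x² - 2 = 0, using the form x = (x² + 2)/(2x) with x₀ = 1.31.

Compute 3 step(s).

Equation: x² - 2 = 0
Fixed-point form: x = (x² + 2)/(2x)
x₀ = 1.31

x_1 = g(1.310000) = 1.418359
x_2 = g(1.418359) = 1.414220
x_3 = g(1.414220) = 1.414214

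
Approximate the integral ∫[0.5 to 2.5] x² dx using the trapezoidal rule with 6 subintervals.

f(x) = x²
a = 0.5, b = 2.5, n = 6
h = (b - a)/n = 0.333333

Trapezoidal rule: (h/2)[f(x₀) + 2f(x₁) + 2f(x₂) + ... + f(xₙ)]

x_0 = 0.5000, f(x_0) = 0.250000, coefficient = 1
x_1 = 0.8333, f(x_1) = 0.694444, coefficient = 2
x_2 = 1.1667, f(x_2) = 1.361111, coefficient = 2
x_3 = 1.5000, f(x_3) = 2.250000, coefficient = 2
x_4 = 1.8333, f(x_4) = 3.361111, coefficient = 2
x_5 = 2.1667, f(x_5) = 4.694444, coefficient = 2
x_6 = 2.5000, f(x_6) = 6.250000, coefficient = 1

I ≈ (0.333333/2) × 31.222222 = 5.203704
Exact value: 5.166667
Error: 0.037037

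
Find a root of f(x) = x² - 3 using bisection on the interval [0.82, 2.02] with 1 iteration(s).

f(x) = x² - 3
Initial interval: [0.82, 2.02]

Iteration 1:
  c_1 = (0.820000 + 2.020000)/2 = 1.420000
  f(c_1) = f(1.420000) = -0.983600
  f(a) × f(c) ≥ 0, new interval: [1.420000, 2.020000]

After 1 iteration(s), the approximation is c_1 = 1.420000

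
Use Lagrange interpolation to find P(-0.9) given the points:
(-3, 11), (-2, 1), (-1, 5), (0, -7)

Lagrange interpolation formula:
P(x) = Σ yᵢ × Lᵢ(x)
where Lᵢ(x) = Π_{j≠i} (x - xⱼ)/(xᵢ - xⱼ)

L_0(-0.9) = (-0.9 - (-2))/(-3 - (-2)) × (-0.9 - (-1))/(-3 - (-1)) × (-0.9 - 0)/(-3 - 0) = 0.016500
L_1(-0.9) = (-0.9 - (-3))/(-2 - (-3)) × (-0.9 - (-1))/(-2 - (-1)) × (-0.9 - 0)/(-2 - 0) = -0.094500
L_2(-0.9) = (-0.9 - (-3))/(-1 - (-3)) × (-0.9 - (-2))/(-1 - (-2)) × (-0.9 - 0)/(-1 - 0) = 1.039500
L_3(-0.9) = (-0.9 - (-3))/(0 - (-3)) × (-0.9 - (-2))/(0 - (-2)) × (-0.9 - (-1))/(0 - (-1)) = 0.038500

P(-0.9) = 11×L_0(-0.9) + 1×L_1(-0.9) + 5×L_2(-0.9) + (-7)×L_3(-0.9)
P(-0.9) = 5.015000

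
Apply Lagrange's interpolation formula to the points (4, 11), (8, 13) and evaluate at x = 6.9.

Lagrange interpolation formula:
P(x) = Σ yᵢ × Lᵢ(x)
where Lᵢ(x) = Π_{j≠i} (x - xⱼ)/(xᵢ - xⱼ)

L_0(6.9) = (6.9 - 8)/(4 - 8) = 0.275000
L_1(6.9) = (6.9 - 4)/(8 - 4) = 0.725000

P(6.9) = 11×L_0(6.9) + 13×L_1(6.9)
P(6.9) = 12.450000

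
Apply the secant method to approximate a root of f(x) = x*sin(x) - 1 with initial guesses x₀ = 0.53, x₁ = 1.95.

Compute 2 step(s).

f(x) = x*sin(x) - 1
x₀ = 0.53, x₁ = 1.95

Secant formula: x_{n+1} = x_n - f(x_n)(x_n - x_{n-1})/(f(x_n) - f(x_{n-1}))

Iteration 1:
  f(0.530000) = -0.732067
  f(1.950000) = 0.811471
  x_2 = 1.950000 - 0.811471×(1.950000 - 0.530000)/(0.811471 - (-0.732067))
       = 1.203476
Iteration 2:
  f(1.950000) = 0.811471
  f(1.203476) = 0.123195
  x_3 = 1.203476 - 0.123195×(1.203476 - 1.950000)/(0.123195 - 0.811471)
       = 1.069855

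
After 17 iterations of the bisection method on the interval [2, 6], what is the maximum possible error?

Bisection error bound: |error| ≤ (b-a)/2^n
|error| ≤ (6 - 2)/2^17 = 4/2^17
|error| ≤ 0.0000305176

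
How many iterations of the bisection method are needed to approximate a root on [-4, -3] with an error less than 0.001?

We need (b-a)/2^n ≤ 0.001
(-3 - (-4))/2^n ≤ 0.001
1/2^n ≤ 0.001
2^n ≥ 1000
n ≥ log₂(1000) = 9.97
n ≥ 10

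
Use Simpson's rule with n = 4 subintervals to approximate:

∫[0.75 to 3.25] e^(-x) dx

f(x) = e^(-x)
a = 0.75, b = 3.25, n = 4
h = (b - a)/n = 0.625000

Simpson's rule: (h/3)[f(x₀) + 4f(x₁) + 2f(x₂) + ... + f(xₙ)]

x_0 = 0.7500, f(x_0) = 0.472367, coefficient = 1
x_1 = 1.3750, f(x_1) = 0.252840, coefficient = 4
x_2 = 2.0000, f(x_2) = 0.135335, coefficient = 2
x_3 = 2.6250, f(x_3) = 0.072440, coefficient = 4
x_4 = 3.2500, f(x_4) = 0.038774, coefficient = 1

I ≈ (0.625000/3) × 2.082929 = 0.433943
Exact value: 0.433592
Error: 0.000351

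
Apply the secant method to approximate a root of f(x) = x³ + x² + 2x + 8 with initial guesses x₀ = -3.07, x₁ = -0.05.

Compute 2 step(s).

f(x) = x³ + x² + 2x + 8
x₀ = -3.07, x₁ = -0.05

Secant formula: x_{n+1} = x_n - f(x_n)(x_n - x_{n-1})/(f(x_n) - f(x_{n-1}))

Iteration 1:
  f(-3.070000) = -17.649543
  f(-0.050000) = 7.902375
  x_2 = -0.050000 - 7.902375×(-0.050000 - (-3.070000))/(7.902375 - (-17.649543))
       = -0.983988
Iteration 2:
  f(-0.050000) = 7.902375
  f(-0.983988) = 6.047529
  x_3 = -0.983988 - 6.047529×(-0.983988 - (-0.050000))/(6.047529 - 7.902375)
       = -4.029154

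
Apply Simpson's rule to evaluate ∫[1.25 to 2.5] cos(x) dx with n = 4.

f(x) = cos(x)
a = 1.25, b = 2.5, n = 4
h = (b - a)/n = 0.312500

Simpson's rule: (h/3)[f(x₀) + 4f(x₁) + 2f(x₂) + ... + f(xₙ)]

x_0 = 1.2500, f(x_0) = 0.315322, coefficient = 1
x_1 = 1.5625, f(x_1) = 0.008296, coefficient = 4
x_2 = 1.8750, f(x_2) = -0.299534, coefficient = 2
x_3 = 2.1875, f(x_3) = -0.578349, coefficient = 4
x_4 = 2.5000, f(x_4) = -0.801144, coefficient = 1

I ≈ (0.312500/3) × -3.365100 = -0.350531
Exact value: -0.350512
Error: 0.000019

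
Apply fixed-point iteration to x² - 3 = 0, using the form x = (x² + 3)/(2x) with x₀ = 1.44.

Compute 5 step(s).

Equation: x² - 3 = 0
Fixed-point form: x = (x² + 3)/(2x)
x₀ = 1.44

x_1 = g(1.440000) = 1.761667
x_2 = g(1.761667) = 1.732300
x_3 = g(1.732300) = 1.732051
x_4 = g(1.732051) = 1.732051
x_5 = g(1.732051) = 1.732051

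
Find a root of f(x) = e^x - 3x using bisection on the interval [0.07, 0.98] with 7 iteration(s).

f(x) = e^x - 3x
Initial interval: [0.07, 0.98]

Iteration 1:
  c_1 = (0.070000 + 0.980000)/2 = 0.525000
  f(c_1) = f(0.525000) = 0.115459
  f(a) × f(c) ≥ 0, new interval: [0.525000, 0.980000]
Iteration 2:
  c_2 = (0.525000 + 0.980000)/2 = 0.752500
  f(c_2) = f(0.752500) = -0.135201
  f(a) × f(c) < 0, new interval: [0.525000, 0.752500]
Iteration 3:
  c_3 = (0.525000 + 0.752500)/2 = 0.638750
  f(c_3) = f(0.638750) = -0.022138
  f(a) × f(c) < 0, new interval: [0.525000, 0.638750]
Iteration 4:
  c_4 = (0.525000 + 0.638750)/2 = 0.581875
  f(c_4) = f(0.581875) = 0.043765
  f(a) × f(c) ≥ 0, new interval: [0.581875, 0.638750]
Iteration 5:
  c_5 = (0.581875 + 0.638750)/2 = 0.610312
  f(c_5) = f(0.610312) = 0.010069
  f(a) × f(c) ≥ 0, new interval: [0.610312, 0.638750]
Iteration 6:
  c_6 = (0.610312 + 0.638750)/2 = 0.624531
  f(c_6) = f(0.624531) = -0.006223
  f(a) × f(c) < 0, new interval: [0.610312, 0.624531]
Iteration 7:
  c_7 = (0.610312 + 0.624531)/2 = 0.617422
  f(c_7) = f(0.617422) = 0.001876
  f(a) × f(c) ≥ 0, new interval: [0.617422, 0.624531]

After 7 iteration(s), the approximation is c_7 = 0.617422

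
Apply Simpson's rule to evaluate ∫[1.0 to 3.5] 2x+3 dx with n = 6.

f(x) = 2x+3
a = 1.0, b = 3.5, n = 6
h = (b - a)/n = 0.416667

Simpson's rule: (h/3)[f(x₀) + 4f(x₁) + 2f(x₂) + ... + f(xₙ)]

x_0 = 1.0000, f(x_0) = 5.000000, coefficient = 1
x_1 = 1.4167, f(x_1) = 5.833333, coefficient = 4
x_2 = 1.8333, f(x_2) = 6.666667, coefficient = 2
x_3 = 2.2500, f(x_3) = 7.500000, coefficient = 4
x_4 = 2.6667, f(x_4) = 8.333333, coefficient = 2
x_5 = 3.0833, f(x_5) = 9.166667, coefficient = 4
x_6 = 3.5000, f(x_6) = 10.000000, coefficient = 1

I ≈ (0.416667/3) × 135.000000 = 18.750000
Exact value: 18.750000
Error: 0.000000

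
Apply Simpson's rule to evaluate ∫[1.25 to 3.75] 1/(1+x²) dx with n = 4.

f(x) = 1/(1+x²)
a = 1.25, b = 3.75, n = 4
h = (b - a)/n = 0.625000

Simpson's rule: (h/3)[f(x₀) + 4f(x₁) + 2f(x₂) + ... + f(xₙ)]

x_0 = 1.2500, f(x_0) = 0.390244, coefficient = 1
x_1 = 1.8750, f(x_1) = 0.221453, coefficient = 4
x_2 = 2.5000, f(x_2) = 0.137931, coefficient = 2
x_3 = 3.1250, f(x_3) = 0.092888, coefficient = 4
x_4 = 3.7500, f(x_4) = 0.066390, coefficient = 1

I ≈ (0.625000/3) × 1.989862 = 0.414555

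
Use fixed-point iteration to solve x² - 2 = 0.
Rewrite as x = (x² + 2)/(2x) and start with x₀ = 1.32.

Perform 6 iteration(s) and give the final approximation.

Equation: x² - 2 = 0
Fixed-point form: x = (x² + 2)/(2x)
x₀ = 1.32

x_1 = g(1.320000) = 1.417576
x_2 = g(1.417576) = 1.414218
x_3 = g(1.414218) = 1.414214
x_4 = g(1.414214) = 1.414214
x_5 = g(1.414214) = 1.414214
x_6 = g(1.414214) = 1.414214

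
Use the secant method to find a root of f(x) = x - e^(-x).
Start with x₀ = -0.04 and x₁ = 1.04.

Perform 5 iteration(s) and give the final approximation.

f(x) = x - e^(-x)
x₀ = -0.04, x₁ = 1.04

Secant formula: x_{n+1} = x_n - f(x_n)(x_n - x_{n-1})/(f(x_n) - f(x_{n-1}))

Iteration 1:
  f(-0.040000) = -1.080811
  f(1.040000) = 0.686545
  x_2 = 1.040000 - 0.686545×(1.040000 - (-0.040000))/(0.686545 - (-1.080811))
       = 0.620464
Iteration 2:
  f(1.040000) = 0.686545
  f(0.620464) = 0.082770
  x_3 = 0.620464 - 0.082770×(0.620464 - 1.040000)/(0.082770 - 0.686545)
       = 0.562952
Iteration 3:
  f(0.620464) = 0.082770
  f(0.562952) = -0.006574
  x_4 = 0.562952 - (-0.006574)×(0.562952 - 0.620464)/(-0.006574 - 0.082770)
       = 0.567183
Iteration 4:
  f(0.562952) = -0.006574
  f(0.567183) = 0.000063
  x_5 = 0.567183 - 0.000063×(0.567183 - 0.562952)/(0.000063 - (-0.006574))
       = 0.567143
Iteration 5:
  f(0.567183) = 0.000063
  f(0.567143) = 0.000000
  x_6 = 0.567143 - 0.000000×(0.567143 - 0.567183)/(0.000000 - 0.000063)
       = 0.567143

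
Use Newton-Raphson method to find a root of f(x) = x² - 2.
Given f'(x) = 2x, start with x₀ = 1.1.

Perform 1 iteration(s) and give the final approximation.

f(x) = x² - 2
f'(x) = 2x
x₀ = 1.1

Newton-Raphson formula: x_{n+1} = x_n - f(x_n)/f'(x_n)

Iteration 1:
  f(1.100000) = -0.790000
  f'(1.100000) = 2.200000
  x_1 = 1.100000 - (-0.790000)/2.200000 = 1.459091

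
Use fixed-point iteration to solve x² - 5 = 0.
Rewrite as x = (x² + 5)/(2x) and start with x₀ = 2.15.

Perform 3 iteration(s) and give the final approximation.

Equation: x² - 5 = 0
Fixed-point form: x = (x² + 5)/(2x)
x₀ = 2.15

x_1 = g(2.150000) = 2.237791
x_2 = g(2.237791) = 2.236069
x_3 = g(2.236069) = 2.236068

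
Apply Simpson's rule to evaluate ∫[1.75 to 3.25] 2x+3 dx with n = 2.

f(x) = 2x+3
a = 1.75, b = 3.25, n = 2
h = (b - a)/n = 0.750000

Simpson's rule: (h/3)[f(x₀) + 4f(x₁) + 2f(x₂) + ... + f(xₙ)]

x_0 = 1.7500, f(x_0) = 6.500000, coefficient = 1
x_1 = 2.5000, f(x_1) = 8.000000, coefficient = 4
x_2 = 3.2500, f(x_2) = 9.500000, coefficient = 1

I ≈ (0.750000/3) × 48.000000 = 12.000000
Exact value: 12.000000
Error: 0.000000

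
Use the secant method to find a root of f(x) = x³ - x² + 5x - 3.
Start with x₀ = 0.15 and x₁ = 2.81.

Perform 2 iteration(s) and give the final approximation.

f(x) = x³ - x² + 5x - 3
x₀ = 0.15, x₁ = 2.81

Secant formula: x_{n+1} = x_n - f(x_n)(x_n - x_{n-1})/(f(x_n) - f(x_{n-1}))

Iteration 1:
  f(0.150000) = -2.269125
  f(2.810000) = 25.341941
  x_2 = 2.810000 - 25.341941×(2.810000 - 0.150000)/(25.341941 - (-2.269125))
       = 0.368603
Iteration 2:
  f(2.810000) = 25.341941
  f(0.368603) = -1.242770
  x_3 = 0.368603 - (-1.242770)×(0.368603 - 2.810000)/(-1.242770 - 25.341941)
       = 0.482733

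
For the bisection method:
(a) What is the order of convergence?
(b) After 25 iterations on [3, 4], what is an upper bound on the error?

(a) Bisection has linear (order 1) convergence; the error is halved each step.

(b) Error bound = (b-a)/2^n = (4 - 3)/2^{25}
    = 1/2^{25}

(a) 1 (linear); (b) error ≤ 2.98e-08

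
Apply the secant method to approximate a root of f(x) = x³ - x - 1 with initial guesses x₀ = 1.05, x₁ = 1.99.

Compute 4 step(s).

f(x) = x³ - x - 1
x₀ = 1.05, x₁ = 1.99

Secant formula: x_{n+1} = x_n - f(x_n)(x_n - x_{n-1})/(f(x_n) - f(x_{n-1}))

Iteration 1:
  f(1.050000) = -0.892375
  f(1.990000) = 4.890599
  x_2 = 1.990000 - 4.890599×(1.990000 - 1.050000)/(4.890599 - (-0.892375))
       = 1.195052
Iteration 2:
  f(1.990000) = 4.890599
  f(1.195052) = -0.488339
  x_3 = 1.195052 - (-0.488339)×(1.195052 - 1.990000)/(-0.488339 - 4.890599)
       = 1.267223
Iteration 3:
  f(1.195052) = -0.488339
  f(1.267223) = -0.232247
  x_4 = 1.267223 - (-0.232247)×(1.267223 - 1.195052)/(-0.232247 - (-0.488339))
       = 1.332674
Iteration 4:
  f(1.267223) = -0.232247
  f(1.332674) = 0.034183
  x_5 = 1.332674 - 0.034183×(1.332674 - 1.267223)/(0.034183 - (-0.232247))
       = 1.324277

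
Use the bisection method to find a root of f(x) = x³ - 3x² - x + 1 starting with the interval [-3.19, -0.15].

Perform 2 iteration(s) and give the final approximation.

f(x) = x³ - 3x² - x + 1
Initial interval: [-3.19, -0.15]

Iteration 1:
  c_1 = (-3.190000 + (-0.150000))/2 = -1.670000
  f(c_1) = f(-1.670000) = -10.354163
  f(a) × f(c) ≥ 0, new interval: [-1.670000, -0.150000]
Iteration 2:
  c_2 = (-1.670000 + (-0.150000))/2 = -0.910000
  f(c_2) = f(-0.910000) = -1.327871
  f(a) × f(c) ≥ 0, new interval: [-0.910000, -0.150000]

After 2 iteration(s), the approximation is c_2 = -0.910000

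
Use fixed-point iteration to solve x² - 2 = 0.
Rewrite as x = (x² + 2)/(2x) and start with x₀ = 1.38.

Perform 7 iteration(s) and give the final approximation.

Equation: x² - 2 = 0
Fixed-point form: x = (x² + 2)/(2x)
x₀ = 1.38

x_1 = g(1.380000) = 1.414638
x_2 = g(1.414638) = 1.414214
x_3 = g(1.414214) = 1.414214
x_4 = g(1.414214) = 1.414214
x_5 = g(1.414214) = 1.414214
x_6 = g(1.414214) = 1.414214
x_7 = g(1.414214) = 1.414214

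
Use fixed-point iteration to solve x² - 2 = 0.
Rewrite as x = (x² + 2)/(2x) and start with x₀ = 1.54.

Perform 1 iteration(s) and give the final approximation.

Equation: x² - 2 = 0
Fixed-point form: x = (x² + 2)/(2x)
x₀ = 1.54

x_1 = g(1.540000) = 1.419351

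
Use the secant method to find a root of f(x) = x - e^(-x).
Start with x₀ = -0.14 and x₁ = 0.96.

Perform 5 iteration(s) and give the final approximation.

f(x) = x - e^(-x)
x₀ = -0.14, x₁ = 0.96

Secant formula: x_{n+1} = x_n - f(x_n)(x_n - x_{n-1})/(f(x_n) - f(x_{n-1}))

Iteration 1:
  f(-0.140000) = -1.290274
  f(0.960000) = 0.577107
  x_2 = 0.960000 - 0.577107×(0.960000 - (-0.140000))/(0.577107 - (-1.290274))
       = 0.620049
Iteration 2:
  f(0.960000) = 0.577107
  f(0.620049) = 0.082131
  x_3 = 0.620049 - 0.082131×(0.620049 - 0.960000)/(0.082131 - 0.577107)
       = 0.563641
Iteration 3:
  f(0.620049) = 0.082131
  f(0.563641) = -0.005492
  x_4 = 0.563641 - (-0.005492)×(0.563641 - 0.620049)/(-0.005492 - 0.082131)
       = 0.567177
Iteration 4:
  f(0.563641) = -0.005492
  f(0.567177) = 0.000052
  x_5 = 0.567177 - 0.000052×(0.567177 - 0.563641)/(0.000052 - (-0.005492))
       = 0.567143
Iteration 5:
  f(0.567177) = 0.000052
  f(0.567143) = 0.000000
  x_6 = 0.567143 - 0.000000×(0.567143 - 0.567177)/(0.000000 - 0.000052)
       = 0.567143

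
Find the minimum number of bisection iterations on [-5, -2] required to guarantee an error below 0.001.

We need (b-a)/2^n ≤ 0.001
(-2 - (-5))/2^n ≤ 0.001
3/2^n ≤ 0.001
2^n ≥ 3000
n ≥ log₂(3000) = 11.55
n ≥ 12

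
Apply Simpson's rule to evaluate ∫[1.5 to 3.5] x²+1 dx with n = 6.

f(x) = x²+1
a = 1.5, b = 3.5, n = 6
h = (b - a)/n = 0.333333

Simpson's rule: (h/3)[f(x₀) + 4f(x₁) + 2f(x₂) + ... + f(xₙ)]

x_0 = 1.5000, f(x_0) = 3.250000, coefficient = 1
x_1 = 1.8333, f(x_1) = 4.361111, coefficient = 4
x_2 = 2.1667, f(x_2) = 5.694444, coefficient = 2
x_3 = 2.5000, f(x_3) = 7.250000, coefficient = 4
x_4 = 2.8333, f(x_4) = 9.027778, coefficient = 2
x_5 = 3.1667, f(x_5) = 11.027778, coefficient = 4
x_6 = 3.5000, f(x_6) = 13.250000, coefficient = 1

I ≈ (0.333333/3) × 136.500000 = 15.166667
Exact value: 15.166667
Error: 0.000000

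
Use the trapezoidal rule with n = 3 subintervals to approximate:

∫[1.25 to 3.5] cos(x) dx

f(x) = cos(x)
a = 1.25, b = 3.5, n = 3
h = (b - a)/n = 0.750000

Trapezoidal rule: (h/2)[f(x₀) + 2f(x₁) + 2f(x₂) + ... + f(xₙ)]

x_0 = 1.2500, f(x_0) = 0.315322, coefficient = 1
x_1 = 2.0000, f(x_1) = -0.416147, coefficient = 2
x_2 = 2.7500, f(x_2) = -0.924302, coefficient = 2
x_3 = 3.5000, f(x_3) = -0.936457, coefficient = 1

I ≈ (0.750000/2) × -3.302033 = -1.238262
Exact value: -1.299768
Error: 0.061506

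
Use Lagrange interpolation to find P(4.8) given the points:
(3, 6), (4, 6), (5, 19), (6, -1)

Lagrange interpolation formula:
P(x) = Σ yᵢ × Lᵢ(x)
where Lᵢ(x) = Π_{j≠i} (x - xⱼ)/(xᵢ - xⱼ)

L_0(4.8) = (4.8 - 4)/(3 - 4) × (4.8 - 5)/(3 - 5) × (4.8 - 6)/(3 - 6) = -0.032000
L_1(4.8) = (4.8 - 3)/(4 - 3) × (4.8 - 5)/(4 - 5) × (4.8 - 6)/(4 - 6) = 0.216000
L_2(4.8) = (4.8 - 3)/(5 - 3) × (4.8 - 4)/(5 - 4) × (4.8 - 6)/(5 - 6) = 0.864000
L_3(4.8) = (4.8 - 3)/(6 - 3) × (4.8 - 4)/(6 - 4) × (4.8 - 5)/(6 - 5) = -0.048000

P(4.8) = 6×L_0(4.8) + 6×L_1(4.8) + 19×L_2(4.8) + (-1)×L_3(4.8)
P(4.8) = 17.568000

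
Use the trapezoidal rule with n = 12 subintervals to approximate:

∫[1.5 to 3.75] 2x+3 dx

f(x) = 2x+3
a = 1.5, b = 3.75, n = 12
h = (b - a)/n = 0.187500

Trapezoidal rule: (h/2)[f(x₀) + 2f(x₁) + 2f(x₂) + ... + f(xₙ)]

x_0 = 1.5000, f(x_0) = 6.000000, coefficient = 1
x_1 = 1.6875, f(x_1) = 6.375000, coefficient = 2
x_2 = 1.8750, f(x_2) = 6.750000, coefficient = 2
x_3 = 2.0625, f(x_3) = 7.125000, coefficient = 2
x_4 = 2.2500, f(x_4) = 7.500000, coefficient = 2
x_5 = 2.4375, f(x_5) = 7.875000, coefficient = 2
x_6 = 2.6250, f(x_6) = 8.250000, coefficient = 2
x_7 = 2.8125, f(x_7) = 8.625000, coefficient = 2
x_8 = 3.0000, f(x_8) = 9.000000, coefficient = 2
x_9 = 3.1875, f(x_9) = 9.375000, coefficient = 2
x_10 = 3.3750, f(x_10) = 9.750000, coefficient = 2
x_11 = 3.5625, f(x_11) = 10.125000, coefficient = 2
x_12 = 3.7500, f(x_12) = 10.500000, coefficient = 1

I ≈ (0.187500/2) × 198.000000 = 18.562500
Exact value: 18.562500
Error: 0.000000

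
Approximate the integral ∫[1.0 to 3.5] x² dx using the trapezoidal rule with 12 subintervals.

f(x) = x²
a = 1.0, b = 3.5, n = 12
h = (b - a)/n = 0.208333

Trapezoidal rule: (h/2)[f(x₀) + 2f(x₁) + 2f(x₂) + ... + f(xₙ)]

x_0 = 1.0000, f(x_0) = 1.000000, coefficient = 1
x_1 = 1.2083, f(x_1) = 1.460069, coefficient = 2
x_2 = 1.4167, f(x_2) = 2.006944, coefficient = 2
x_3 = 1.6250, f(x_3) = 2.640625, coefficient = 2
x_4 = 1.8333, f(x_4) = 3.361111, coefficient = 2
x_5 = 2.0417, f(x_5) = 4.168403, coefficient = 2
x_6 = 2.2500, f(x_6) = 5.062500, coefficient = 2
x_7 = 2.4583, f(x_7) = 6.043403, coefficient = 2
x_8 = 2.6667, f(x_8) = 7.111111, coefficient = 2
x_9 = 2.8750, f(x_9) = 8.265625, coefficient = 2
x_10 = 3.0833, f(x_10) = 9.506944, coefficient = 2
x_11 = 3.2917, f(x_11) = 10.835069, coefficient = 2
x_12 = 3.5000, f(x_12) = 12.250000, coefficient = 1

I ≈ (0.208333/2) × 134.173611 = 13.976418
Exact value: 13.958333
Error: 0.018084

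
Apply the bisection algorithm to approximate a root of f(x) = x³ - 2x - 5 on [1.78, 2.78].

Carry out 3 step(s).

f(x) = x³ - 2x - 5
Initial interval: [1.78, 2.78]

Iteration 1:
  c_1 = (1.780000 + 2.780000)/2 = 2.280000
  f(c_1) = f(2.280000) = 2.292352
  f(a) × f(c) < 0, new interval: [1.780000, 2.280000]
Iteration 2:
  c_2 = (1.780000 + 2.280000)/2 = 2.030000
  f(c_2) = f(2.030000) = -0.694573
  f(a) × f(c) ≥ 0, new interval: [2.030000, 2.280000]
Iteration 3:
  c_3 = (2.030000 + 2.280000)/2 = 2.155000
  f(c_3) = f(2.155000) = 0.697874
  f(a) × f(c) < 0, new interval: [2.030000, 2.155000]

After 3 iteration(s), the approximation is c_3 = 2.155000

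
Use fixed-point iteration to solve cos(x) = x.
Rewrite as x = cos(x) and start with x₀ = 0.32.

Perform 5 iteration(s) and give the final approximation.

Equation: cos(x) = x
Fixed-point form: x = cos(x)
x₀ = 0.32

x_1 = g(0.320000) = 0.949235
x_2 = g(0.949235) = 0.582305
x_3 = g(0.582305) = 0.835197
x_4 = g(0.835197) = 0.671031
x_5 = g(0.671031) = 0.783181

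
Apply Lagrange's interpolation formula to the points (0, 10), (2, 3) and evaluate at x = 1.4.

Lagrange interpolation formula:
P(x) = Σ yᵢ × Lᵢ(x)
where Lᵢ(x) = Π_{j≠i} (x - xⱼ)/(xᵢ - xⱼ)

L_0(1.4) = (1.4 - 2)/(0 - 2) = 0.300000
L_1(1.4) = (1.4 - 0)/(2 - 0) = 0.700000

P(1.4) = 10×L_0(1.4) + 3×L_1(1.4)
P(1.4) = 5.100000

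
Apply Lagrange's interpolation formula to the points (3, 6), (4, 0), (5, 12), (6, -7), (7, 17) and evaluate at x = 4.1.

Lagrange interpolation formula:
P(x) = Σ yᵢ × Lᵢ(x)
where Lᵢ(x) = Π_{j≠i} (x - xⱼ)/(xᵢ - xⱼ)

L_0(4.1) = (4.1 - 4)/(3 - 4) × (4.1 - 5)/(3 - 5) × (4.1 - 6)/(3 - 6) × (4.1 - 7)/(3 - 7) = -0.020662
L_1(4.1) = (4.1 - 3)/(4 - 3) × (4.1 - 5)/(4 - 5) × (4.1 - 6)/(4 - 6) × (4.1 - 7)/(4 - 7) = 0.909150
L_2(4.1) = (4.1 - 3)/(5 - 3) × (4.1 - 4)/(5 - 4) × (4.1 - 6)/(5 - 6) × (4.1 - 7)/(5 - 7) = 0.151525
L_3(4.1) = (4.1 - 3)/(6 - 3) × (4.1 - 4)/(6 - 4) × (4.1 - 5)/(6 - 5) × (4.1 - 7)/(6 - 7) = -0.047850
L_4(4.1) = (4.1 - 3)/(7 - 3) × (4.1 - 4)/(7 - 4) × (4.1 - 5)/(7 - 5) × (4.1 - 6)/(7 - 6) = 0.007837

P(4.1) = 6×L_0(4.1) + 0×L_1(4.1) + 12×L_2(4.1) + (-7)×L_3(4.1) + 17×L_4(4.1)
P(4.1) = 2.162512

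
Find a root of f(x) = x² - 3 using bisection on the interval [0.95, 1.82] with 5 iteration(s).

f(x) = x² - 3
Initial interval: [0.95, 1.82]

Iteration 1:
  c_1 = (0.950000 + 1.820000)/2 = 1.385000
  f(c_1) = f(1.385000) = -1.081775
  f(a) × f(c) ≥ 0, new interval: [1.385000, 1.820000]
Iteration 2:
  c_2 = (1.385000 + 1.820000)/2 = 1.602500
  f(c_2) = f(1.602500) = -0.431994
  f(a) × f(c) ≥ 0, new interval: [1.602500, 1.820000]
Iteration 3:
  c_3 = (1.602500 + 1.820000)/2 = 1.711250
  f(c_3) = f(1.711250) = -0.071623
  f(a) × f(c) ≥ 0, new interval: [1.711250, 1.820000]
Iteration 4:
  c_4 = (1.711250 + 1.820000)/2 = 1.765625
  f(c_4) = f(1.765625) = 0.117432
  f(a) × f(c) < 0, new interval: [1.711250, 1.765625]
Iteration 5:
  c_5 = (1.711250 + 1.765625)/2 = 1.738438
  f(c_5) = f(1.738438) = 0.022165
  f(a) × f(c) < 0, new interval: [1.711250, 1.738438]

After 5 iteration(s), the approximation is c_5 = 1.738438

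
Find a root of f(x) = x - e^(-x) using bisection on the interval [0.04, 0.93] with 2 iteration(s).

f(x) = x - e^(-x)
Initial interval: [0.04, 0.93]

Iteration 1:
  c_1 = (0.040000 + 0.930000)/2 = 0.485000
  f(c_1) = f(0.485000) = -0.130697
  f(a) × f(c) ≥ 0, new interval: [0.485000, 0.930000]
Iteration 2:
  c_2 = (0.485000 + 0.930000)/2 = 0.707500
  f(c_2) = f(0.707500) = 0.214625
  f(a) × f(c) < 0, new interval: [0.485000, 0.707500]

After 2 iteration(s), the approximation is c_2 = 0.707500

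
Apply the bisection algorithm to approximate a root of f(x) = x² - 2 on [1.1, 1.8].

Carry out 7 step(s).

f(x) = x² - 2
Initial interval: [1.1, 1.8]

Iteration 1:
  c_1 = (1.100000 + 1.800000)/2 = 1.450000
  f(c_1) = f(1.450000) = 0.102500
  f(a) × f(c) < 0, new interval: [1.100000, 1.450000]
Iteration 2:
  c_2 = (1.100000 + 1.450000)/2 = 1.275000
  f(c_2) = f(1.275000) = -0.374375
  f(a) × f(c) ≥ 0, new interval: [1.275000, 1.450000]
Iteration 3:
  c_3 = (1.275000 + 1.450000)/2 = 1.362500
  f(c_3) = f(1.362500) = -0.143594
  f(a) × f(c) ≥ 0, new interval: [1.362500, 1.450000]
Iteration 4:
  c_4 = (1.362500 + 1.450000)/2 = 1.406250
  f(c_4) = f(1.406250) = -0.022461
  f(a) × f(c) ≥ 0, new interval: [1.406250, 1.450000]
Iteration 5:
  c_5 = (1.406250 + 1.450000)/2 = 1.428125
  f(c_5) = f(1.428125) = 0.039541
  f(a) × f(c) < 0, new interval: [1.406250, 1.428125]
Iteration 6:
  c_6 = (1.406250 + 1.428125)/2 = 1.417188
  f(c_6) = f(1.417188) = 0.008420
  f(a) × f(c) < 0, new interval: [1.406250, 1.417188]
Iteration 7:
  c_7 = (1.406250 + 1.417188)/2 = 1.411719
  f(c_7) = f(1.411719) = -0.007050
  f(a) × f(c) ≥ 0, new interval: [1.411719, 1.417188]

After 7 iteration(s), the approximation is c_7 = 1.411719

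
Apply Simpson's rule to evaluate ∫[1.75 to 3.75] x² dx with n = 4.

f(x) = x²
a = 1.75, b = 3.75, n = 4
h = (b - a)/n = 0.500000

Simpson's rule: (h/3)[f(x₀) + 4f(x₁) + 2f(x₂) + ... + f(xₙ)]

x_0 = 1.7500, f(x_0) = 3.062500, coefficient = 1
x_1 = 2.2500, f(x_1) = 5.062500, coefficient = 4
x_2 = 2.7500, f(x_2) = 7.562500, coefficient = 2
x_3 = 3.2500, f(x_3) = 10.562500, coefficient = 4
x_4 = 3.7500, f(x_4) = 14.062500, coefficient = 1

I ≈ (0.500000/3) × 94.750000 = 15.791667
Exact value: 15.791667
Error: 0.000000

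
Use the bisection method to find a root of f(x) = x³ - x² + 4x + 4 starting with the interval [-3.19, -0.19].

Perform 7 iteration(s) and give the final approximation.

f(x) = x³ - x² + 4x + 4
Initial interval: [-3.19, -0.19]

Iteration 1:
  c_1 = (-3.190000 + (-0.190000))/2 = -1.690000
  f(c_1) = f(-1.690000) = -10.442909
  f(a) × f(c) ≥ 0, new interval: [-1.690000, -0.190000]
Iteration 2:
  c_2 = (-1.690000 + (-0.190000))/2 = -0.940000
  f(c_2) = f(-0.940000) = -1.474184
  f(a) × f(c) ≥ 0, new interval: [-0.940000, -0.190000]
Iteration 3:
  c_3 = (-0.940000 + (-0.190000))/2 = -0.565000
  f(c_3) = f(-0.565000) = 1.240413
  f(a) × f(c) < 0, new interval: [-0.940000, -0.565000]
Iteration 4:
  c_4 = (-0.940000 + (-0.565000))/2 = -0.752500
  f(c_4) = f(-0.752500) = -0.002364
  f(a) × f(c) ≥ 0, new interval: [-0.752500, -0.565000]
Iteration 5:
  c_5 = (-0.752500 + (-0.565000))/2 = -0.658750
  f(c_5) = f(-0.658750) = 0.645183
  f(a) × f(c) < 0, new interval: [-0.752500, -0.658750]
Iteration 6:
  c_6 = (-0.752500 + (-0.658750))/2 = -0.705625
  f(c_6) = f(-0.705625) = 0.328258
  f(a) × f(c) < 0, new interval: [-0.752500, -0.705625]
Iteration 7:
  c_7 = (-0.752500 + (-0.705625))/2 = -0.729062
  f(c_7) = f(-0.729062) = 0.164698
  f(a) × f(c) < 0, new interval: [-0.752500, -0.729062]

After 7 iteration(s), the approximation is c_7 = -0.729062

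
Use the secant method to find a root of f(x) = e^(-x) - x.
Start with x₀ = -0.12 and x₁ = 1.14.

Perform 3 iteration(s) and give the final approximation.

f(x) = e^(-x) - x
x₀ = -0.12, x₁ = 1.14

Secant formula: x_{n+1} = x_n - f(x_n)(x_n - x_{n-1})/(f(x_n) - f(x_{n-1}))

Iteration 1:
  f(-0.120000) = 1.247497
  f(1.140000) = -0.820181
  x_2 = 1.140000 - (-0.820181)×(1.140000 - (-0.120000))/(-0.820181 - 1.247497)
       = 0.640199
Iteration 2:
  f(1.140000) = -0.820181
  f(0.640199) = -0.113011
  x_3 = 0.640199 - (-0.113011)×(0.640199 - 1.140000)/(-0.113011 - (-0.820181))
       = 0.560327
Iteration 3:
  f(0.640199) = -0.113011
  f(0.560327) = 0.010696
  x_4 = 0.560327 - 0.010696×(0.560327 - 0.640199)/(0.010696 - (-0.113011))
       = 0.567232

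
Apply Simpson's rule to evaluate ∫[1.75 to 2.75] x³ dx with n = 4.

f(x) = x³
a = 1.75, b = 2.75, n = 4
h = (b - a)/n = 0.250000

Simpson's rule: (h/3)[f(x₀) + 4f(x₁) + 2f(x₂) + ... + f(xₙ)]

x_0 = 1.7500, f(x_0) = 5.359375, coefficient = 1
x_1 = 2.0000, f(x_1) = 8.000000, coefficient = 4
x_2 = 2.2500, f(x_2) = 11.390625, coefficient = 2
x_3 = 2.5000, f(x_3) = 15.625000, coefficient = 4
x_4 = 2.7500, f(x_4) = 20.796875, coefficient = 1

I ≈ (0.250000/3) × 143.437500 = 11.953125
Exact value: 11.953125
Error: 0.000000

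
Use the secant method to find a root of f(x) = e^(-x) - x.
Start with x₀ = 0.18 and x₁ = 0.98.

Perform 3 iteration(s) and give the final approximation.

f(x) = e^(-x) - x
x₀ = 0.18, x₁ = 0.98

Secant formula: x_{n+1} = x_n - f(x_n)(x_n - x_{n-1})/(f(x_n) - f(x_{n-1}))

Iteration 1:
  f(0.180000) = 0.655270
  f(0.980000) = -0.604689
  x_2 = 0.980000 - (-0.604689)×(0.980000 - 0.180000)/(-0.604689 - 0.655270)
       = 0.596058
Iteration 2:
  f(0.980000) = -0.604689
  f(0.596058) = -0.045079
  x_3 = 0.596058 - (-0.045079)×(0.596058 - 0.980000)/(-0.045079 - (-0.604689))
       = 0.565130
Iteration 3:
  f(0.596058) = -0.045079
  f(0.565130) = 0.003156
  x_4 = 0.565130 - 0.003156×(0.565130 - 0.596058)/(0.003156 - (-0.045079))
       = 0.567154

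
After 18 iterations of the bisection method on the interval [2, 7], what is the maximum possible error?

Bisection error bound: |error| ≤ (b-a)/2^n
|error| ≤ (7 - 2)/2^18 = 5/2^18
|error| ≤ 0.0000190735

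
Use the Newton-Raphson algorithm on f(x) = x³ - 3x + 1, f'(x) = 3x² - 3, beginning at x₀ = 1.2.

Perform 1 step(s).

f(x) = x³ - 3x + 1
f'(x) = 3x² - 3
x₀ = 1.2

Newton-Raphson formula: x_{n+1} = x_n - f(x_n)/f'(x_n)

Iteration 1:
  f(1.200000) = -0.872000
  f'(1.200000) = 1.320000
  x_1 = 1.200000 - (-0.872000)/1.320000 = 1.860606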